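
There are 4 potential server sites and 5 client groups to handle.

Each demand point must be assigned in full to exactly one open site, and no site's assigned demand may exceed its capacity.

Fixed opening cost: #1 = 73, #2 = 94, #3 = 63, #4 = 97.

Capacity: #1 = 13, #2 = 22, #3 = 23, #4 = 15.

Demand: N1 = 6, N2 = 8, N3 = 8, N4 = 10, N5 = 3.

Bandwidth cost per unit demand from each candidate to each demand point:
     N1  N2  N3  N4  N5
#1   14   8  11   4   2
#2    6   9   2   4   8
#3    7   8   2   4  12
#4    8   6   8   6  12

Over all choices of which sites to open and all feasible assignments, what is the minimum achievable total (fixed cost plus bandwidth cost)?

Open {#1, #3}; cheapest assignment that respects the capacities:
  #1 (cap 13, load 13): N4, N5 — cost 10×4 + 3×2 = 46
  #3 (cap 23, load 22): N1, N2, N3 — cost 6×7 + 8×8 + 8×2 = 122
  Shipping 168, fixed 136 → total 304.
  Any other capacity-feasible assignment to {#1, #3} ships for at least 168.
Compare {#1, #2}: its best feasible assignment gives total 337.
Compare {#2, #3}: its best feasible assignment gives total 337.
Every other set of open sites that can feasibly serve all demand totals ≥ 337 even under its best assignment. Minimum: 304.

304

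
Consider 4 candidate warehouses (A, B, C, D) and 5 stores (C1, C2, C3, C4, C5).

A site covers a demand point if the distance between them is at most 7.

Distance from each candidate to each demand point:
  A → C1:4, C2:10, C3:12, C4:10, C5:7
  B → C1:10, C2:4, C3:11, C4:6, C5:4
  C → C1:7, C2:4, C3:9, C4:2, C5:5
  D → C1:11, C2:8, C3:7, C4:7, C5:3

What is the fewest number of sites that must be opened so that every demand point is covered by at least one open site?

Coverage sets (demand points within 7 of each site):
  A: {C1, C5}
  B: {C2, C4, C5}
  C: {C1, C2, C4, C5}
  D: {C3, C4, C5}
No single site covers all 5 demand points.
But {C, D} covers everything, so the minimum is 2.

2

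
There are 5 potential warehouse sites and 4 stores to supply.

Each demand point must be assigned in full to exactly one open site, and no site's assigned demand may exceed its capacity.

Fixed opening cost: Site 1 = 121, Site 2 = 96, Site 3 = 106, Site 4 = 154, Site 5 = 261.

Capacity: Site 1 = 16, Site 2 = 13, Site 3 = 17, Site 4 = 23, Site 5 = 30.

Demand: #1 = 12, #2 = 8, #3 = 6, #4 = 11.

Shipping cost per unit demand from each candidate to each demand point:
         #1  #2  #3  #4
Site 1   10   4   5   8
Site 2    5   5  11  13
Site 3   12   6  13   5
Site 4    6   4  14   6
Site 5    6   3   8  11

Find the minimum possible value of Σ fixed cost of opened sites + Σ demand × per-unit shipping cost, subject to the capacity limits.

475

Open {Site 1, Site 4}; cheapest assignment that respects the capacities:
  Site 1 (cap 16, load 14): #2, #3 — cost 8×4 + 6×5 = 62
  Site 4 (cap 23, load 23): #1, #4 — cost 12×6 + 11×6 = 138
  Shipping 200, fixed 275 → total 475.
  Any other capacity-feasible assignment to {Site 1, Site 4} ships for at least 200.
Compare {Site 3, Site 4}: its best feasible assignment gives total 497.
Compare {Site 1, Site 2, Site 3}: its best feasible assignment gives total 500.
Every other set of open sites that can feasibly serve all demand totals ≥ 497 even under its best assignment. Minimum: 475.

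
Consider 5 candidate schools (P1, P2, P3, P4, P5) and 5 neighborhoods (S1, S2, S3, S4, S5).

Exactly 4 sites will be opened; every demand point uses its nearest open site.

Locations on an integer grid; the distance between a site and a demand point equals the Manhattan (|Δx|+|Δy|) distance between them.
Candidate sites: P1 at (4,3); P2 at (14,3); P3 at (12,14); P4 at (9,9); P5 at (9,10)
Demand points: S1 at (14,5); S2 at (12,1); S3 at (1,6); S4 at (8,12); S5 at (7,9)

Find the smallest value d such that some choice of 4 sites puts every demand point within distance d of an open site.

Open {P1, P2, P3, P4}.
  Farthest demand point is S3 at distance 6 (to P1); all others are ≤ 6.
With {P1, P2, P3, P5} the worst case is 6.
With {P1, P2, P4, P5} the worst case is 6.
No size-4 selection achieves below 6.

6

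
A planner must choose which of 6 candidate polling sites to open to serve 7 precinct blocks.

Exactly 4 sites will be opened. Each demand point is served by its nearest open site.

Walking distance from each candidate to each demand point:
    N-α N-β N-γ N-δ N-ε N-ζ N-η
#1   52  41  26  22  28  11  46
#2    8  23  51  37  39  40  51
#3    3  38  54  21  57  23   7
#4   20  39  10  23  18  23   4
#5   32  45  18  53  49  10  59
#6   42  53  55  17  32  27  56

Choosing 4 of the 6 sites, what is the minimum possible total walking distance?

Open {#2, #3, #4, #5}.
  N-α→#3 3, N-β→#2 23, N-γ→#4 10, N-δ→#3 21, N-ε→#4 18, N-ζ→#5 10, N-η→#4 4  ⇒ total 89.
Compare {#1, #2, #3, #4}: total 90.
Compare {#2, #4, #5, #6}: total 90.
No size-4 selection does better; minimum is 89.

89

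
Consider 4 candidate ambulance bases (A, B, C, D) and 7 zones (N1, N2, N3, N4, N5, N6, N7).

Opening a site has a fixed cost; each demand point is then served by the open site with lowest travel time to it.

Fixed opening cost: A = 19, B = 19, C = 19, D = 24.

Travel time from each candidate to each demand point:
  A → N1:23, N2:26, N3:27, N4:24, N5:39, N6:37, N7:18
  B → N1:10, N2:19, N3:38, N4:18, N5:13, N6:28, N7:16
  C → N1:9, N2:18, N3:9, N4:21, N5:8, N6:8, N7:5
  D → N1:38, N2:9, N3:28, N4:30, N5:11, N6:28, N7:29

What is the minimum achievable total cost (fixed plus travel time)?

Open {C}: assign each demand point to its cheapest open site.
  N1→C 9, N2→C 18, N3→C 9, N4→C 21, N5→C 8, N6→C 8, N7→C 5
  travel time 78, fixed 19 → total 97.
Compare {C, D}: travel time 69 + fixed 43 = 112.
Compare {B, C}: travel time 75 + fixed 38 = 113.
Compare {A, C}: travel time 78 + fixed 38 = 116.
All other subsets cost ≥ 112. Minimum total cost: 97.

97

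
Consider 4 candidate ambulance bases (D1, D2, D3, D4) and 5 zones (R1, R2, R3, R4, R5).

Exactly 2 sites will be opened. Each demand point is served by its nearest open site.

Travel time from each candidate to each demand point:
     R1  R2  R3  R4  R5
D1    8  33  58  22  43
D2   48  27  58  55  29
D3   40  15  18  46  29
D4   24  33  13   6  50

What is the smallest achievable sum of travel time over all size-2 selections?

Open {D3, D4}.
  R1→D4 24, R2→D3 15, R3→D4 13, R4→D4 6, R5→D3 29  ⇒ total 87.
Compare {D1, D3}: total 92.
Compare {D2, D4}: total 99.
No size-2 selection does better; minimum is 87.

87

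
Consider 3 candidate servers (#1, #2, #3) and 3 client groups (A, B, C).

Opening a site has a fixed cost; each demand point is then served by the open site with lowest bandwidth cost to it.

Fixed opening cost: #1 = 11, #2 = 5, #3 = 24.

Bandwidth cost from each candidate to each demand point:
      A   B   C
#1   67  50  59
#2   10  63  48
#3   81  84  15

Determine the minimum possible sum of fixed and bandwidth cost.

Open {#1, #2, #3}: assign each demand point to its cheapest open site.
  A→#2 10, B→#1 50, C→#3 15
  bandwidth cost 75, fixed 40 → total 115.
Compare {#2, #3}: bandwidth cost 88 + fixed 29 = 117.
Compare {#1, #2}: bandwidth cost 108 + fixed 16 = 124.
Compare {#2}: bandwidth cost 121 + fixed 5 = 126.
All other subsets cost ≥ 117. Minimum total cost: 115.

115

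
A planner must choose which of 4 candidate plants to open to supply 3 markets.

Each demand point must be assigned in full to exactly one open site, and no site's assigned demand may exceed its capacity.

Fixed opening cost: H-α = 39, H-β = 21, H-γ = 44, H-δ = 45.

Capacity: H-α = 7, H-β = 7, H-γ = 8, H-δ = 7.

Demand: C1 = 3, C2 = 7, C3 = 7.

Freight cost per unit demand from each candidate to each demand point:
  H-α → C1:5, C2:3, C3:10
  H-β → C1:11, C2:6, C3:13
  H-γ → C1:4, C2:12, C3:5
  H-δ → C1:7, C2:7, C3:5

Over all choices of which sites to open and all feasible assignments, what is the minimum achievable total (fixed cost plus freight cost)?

Open {H-α, H-β, H-γ}; cheapest assignment that respects the capacities:
  H-α (cap 7, load 7): C2 — cost 7×3 = 21
  H-β (cap 7, load 3): C1 — cost 3×11 = 33
  H-γ (cap 8, load 7): C3 — cost 7×5 = 35
  Shipping 89, fixed 104 → total 193.
  Any other capacity-feasible assignment to {H-α, H-β, H-γ} ships for at least 89.
Compare {H-α, H-β, H-δ}: its best feasible assignment gives total 194.
Compare {H-α, H-γ, H-δ}: its best feasible assignment gives total 196.
Every other set of open sites that can feasibly serve all demand totals ≥ 194 even under its best assignment. Minimum: 193.

193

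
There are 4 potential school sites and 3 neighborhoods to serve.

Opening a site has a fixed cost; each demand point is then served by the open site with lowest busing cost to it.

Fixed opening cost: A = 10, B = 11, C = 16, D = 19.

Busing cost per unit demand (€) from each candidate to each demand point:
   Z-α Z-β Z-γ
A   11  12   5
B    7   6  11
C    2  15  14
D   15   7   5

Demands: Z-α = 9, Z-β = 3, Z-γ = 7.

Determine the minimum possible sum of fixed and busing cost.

108

Open {A, B, C}: assign each demand point to its cheapest open site.
  Z-α→C 9×2=18, Z-β→B 3×6=18, Z-γ→A 7×5=35
  busing cost 71, fixed 37 → total 108.
Compare {C, D}: busing cost 74 + fixed 35 = 109.
Compare {A, C}: busing cost 89 + fixed 26 = 115.
Compare {B, C, D}: busing cost 71 + fixed 46 = 117.
All other subsets cost ≥ 109. Minimum total cost: 108.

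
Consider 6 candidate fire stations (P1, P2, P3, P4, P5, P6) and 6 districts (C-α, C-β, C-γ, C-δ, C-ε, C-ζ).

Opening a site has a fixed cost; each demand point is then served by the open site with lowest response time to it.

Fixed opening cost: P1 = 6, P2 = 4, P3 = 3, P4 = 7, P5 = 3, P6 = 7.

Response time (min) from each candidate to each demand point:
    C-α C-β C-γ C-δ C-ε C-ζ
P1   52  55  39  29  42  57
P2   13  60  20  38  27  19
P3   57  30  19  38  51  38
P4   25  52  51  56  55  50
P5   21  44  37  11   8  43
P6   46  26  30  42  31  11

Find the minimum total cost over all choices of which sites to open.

Open {P2, P5, P6}: assign each demand point to its cheapest open site.
  C-α→P2 13, C-β→P6 26, C-γ→P2 20, C-δ→P5 11, C-ε→P5 8, C-ζ→P6 11
  response time 89, fixed 14 → total 103.
Compare {P2, P3, P5, P6}: response time 88 + fixed 17 = 105.
Compare {P3, P5, P6}: response time 96 + fixed 13 = 109.
Compare {P1, P2, P5, P6}: response time 89 + fixed 20 = 109.
All other subsets cost ≥ 105. Minimum total cost: 103.

103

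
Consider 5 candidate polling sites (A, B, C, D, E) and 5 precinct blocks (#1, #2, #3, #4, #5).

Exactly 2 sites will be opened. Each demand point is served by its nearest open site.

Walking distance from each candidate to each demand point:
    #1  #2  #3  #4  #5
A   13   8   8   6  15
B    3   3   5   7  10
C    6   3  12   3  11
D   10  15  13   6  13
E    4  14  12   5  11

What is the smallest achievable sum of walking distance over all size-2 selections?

24

Open {B, C}.
  #1→B 3, #2→B 3, #3→B 5, #4→C 3, #5→B 10  ⇒ total 24.
Compare {B, E}: total 26.
Compare {A, B}: total 27.
No size-2 selection does better; minimum is 24.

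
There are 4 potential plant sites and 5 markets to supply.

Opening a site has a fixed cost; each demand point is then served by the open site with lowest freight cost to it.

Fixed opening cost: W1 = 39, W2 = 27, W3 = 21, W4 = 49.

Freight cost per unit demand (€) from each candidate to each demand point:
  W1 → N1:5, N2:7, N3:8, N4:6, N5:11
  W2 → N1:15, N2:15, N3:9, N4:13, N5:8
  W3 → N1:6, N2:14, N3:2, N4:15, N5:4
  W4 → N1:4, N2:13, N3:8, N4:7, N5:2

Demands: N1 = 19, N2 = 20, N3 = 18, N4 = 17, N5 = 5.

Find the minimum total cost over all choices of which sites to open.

Open {W1, W3}: assign each demand point to its cheapest open site.
  N1→W1 19×5=95, N2→W1 20×7=140, N3→W3 18×2=36, N4→W1 17×6=102, N5→W3 5×4=20
  freight cost 393, fixed 60 → total 453.
Compare {W1, W3, W4}: freight cost 364 + fixed 109 = 473.
Compare {W1, W2, W3}: freight cost 393 + fixed 87 = 480.
Compare {W1, W2, W3, W4}: freight cost 364 + fixed 136 = 500.
All other subsets cost ≥ 473. Minimum total cost: 453.

453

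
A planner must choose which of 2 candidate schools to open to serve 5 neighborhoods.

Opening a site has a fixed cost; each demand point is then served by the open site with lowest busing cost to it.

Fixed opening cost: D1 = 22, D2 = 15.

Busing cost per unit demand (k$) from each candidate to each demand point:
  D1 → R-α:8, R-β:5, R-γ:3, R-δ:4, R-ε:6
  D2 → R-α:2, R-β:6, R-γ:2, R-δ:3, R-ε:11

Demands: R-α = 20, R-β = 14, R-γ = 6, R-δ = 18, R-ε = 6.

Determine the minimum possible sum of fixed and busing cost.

249

Open {D1, D2}: assign each demand point to its cheapest open site.
  R-α→D2 20×2=40, R-β→D1 14×5=70, R-γ→D2 6×2=12, R-δ→D2 18×3=54, R-ε→D1 6×6=36
  busing cost 212, fixed 37 → total 249.
Compare {D2}: busing cost 256 + fixed 15 = 271.
Compare {D1}: busing cost 356 + fixed 22 = 378.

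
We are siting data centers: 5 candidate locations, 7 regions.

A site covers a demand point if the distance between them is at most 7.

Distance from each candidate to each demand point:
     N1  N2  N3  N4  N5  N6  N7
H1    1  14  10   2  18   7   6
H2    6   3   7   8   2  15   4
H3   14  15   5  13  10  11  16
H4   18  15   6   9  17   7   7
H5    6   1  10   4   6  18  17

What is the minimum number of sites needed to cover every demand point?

Coverage sets (demand points within 7 of each site):
  H1: {N1, N4, N6, N7}
  H2: {N1, N2, N3, N5, N7}
  H3: {N3}
  H4: {N3, N6, N7}
  H5: {N1, N2, N4, N5}
No single site covers all 7 demand points.
But {H1, H2} covers everything, so the minimum is 2.

2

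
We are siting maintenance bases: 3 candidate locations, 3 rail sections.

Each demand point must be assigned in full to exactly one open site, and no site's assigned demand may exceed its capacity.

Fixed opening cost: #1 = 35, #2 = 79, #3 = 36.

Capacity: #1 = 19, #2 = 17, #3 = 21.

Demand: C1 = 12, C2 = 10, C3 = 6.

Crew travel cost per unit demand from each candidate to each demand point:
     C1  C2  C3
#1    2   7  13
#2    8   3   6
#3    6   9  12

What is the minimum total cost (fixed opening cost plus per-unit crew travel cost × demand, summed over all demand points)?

Open {#1, #2}; cheapest assignment that respects the capacities:
  #1 (cap 19, load 12): C1 — cost 12×2 = 24
  #2 (cap 17, load 16): C2, C3 — cost 10×3 + 6×6 = 66
  Shipping 90, fixed 114 → total 204.
  Any other capacity-feasible assignment to {#1, #2} ships for at least 90.
Compare {#1, #2, #3}: its best feasible assignment gives total 240.
Compare {#2, #3}: its best feasible assignment gives total 253.
Every other set of open sites that can feasibly serve all demand totals ≥ 240 even under its best assignment. Minimum: 204.

204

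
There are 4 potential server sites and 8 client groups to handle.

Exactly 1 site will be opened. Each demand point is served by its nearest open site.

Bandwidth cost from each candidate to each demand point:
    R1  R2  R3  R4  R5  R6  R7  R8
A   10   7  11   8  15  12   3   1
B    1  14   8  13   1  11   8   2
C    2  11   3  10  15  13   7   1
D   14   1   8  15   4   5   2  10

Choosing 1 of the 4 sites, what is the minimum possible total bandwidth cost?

58

Open {B}.
  R1→B 1, R2→B 14, R3→B 8, R4→B 13, R5→B 1, R6→B 11, R7→B 8, R8→B 2  ⇒ total 58.
Compare {D}: total 59.
Compare {C}: total 62.
No size-1 selection does better; minimum is 58.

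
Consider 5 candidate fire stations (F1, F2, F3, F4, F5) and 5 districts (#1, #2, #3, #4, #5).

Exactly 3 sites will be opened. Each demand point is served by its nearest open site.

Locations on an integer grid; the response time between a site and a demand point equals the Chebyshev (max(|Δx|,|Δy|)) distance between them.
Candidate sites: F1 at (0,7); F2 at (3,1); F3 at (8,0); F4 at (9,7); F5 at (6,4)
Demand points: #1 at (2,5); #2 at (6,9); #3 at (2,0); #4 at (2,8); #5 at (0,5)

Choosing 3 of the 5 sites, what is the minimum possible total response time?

Open {F1, F2, F4}.
  #1→F1 2, #2→F4 3, #3→F2 1, #4→F1 2, #5→F1 2  ⇒ total 10.
Compare {F1, F2, F5}: total 12.
Compare {F1, F2, F3}: total 13.
No size-3 selection does better; minimum is 10.

10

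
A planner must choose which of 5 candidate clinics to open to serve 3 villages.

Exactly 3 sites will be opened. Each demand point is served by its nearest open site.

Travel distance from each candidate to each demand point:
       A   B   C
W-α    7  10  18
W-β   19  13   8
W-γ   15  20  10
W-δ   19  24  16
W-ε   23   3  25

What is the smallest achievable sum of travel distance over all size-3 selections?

Open {W-α, W-β, W-ε}.
  A→W-α 7, B→W-ε 3, C→W-β 8  ⇒ total 18.
Compare {W-α, W-γ, W-ε}: total 20.
Compare {W-α, W-β, W-γ}: total 25.
No size-3 selection does better; minimum is 18.

18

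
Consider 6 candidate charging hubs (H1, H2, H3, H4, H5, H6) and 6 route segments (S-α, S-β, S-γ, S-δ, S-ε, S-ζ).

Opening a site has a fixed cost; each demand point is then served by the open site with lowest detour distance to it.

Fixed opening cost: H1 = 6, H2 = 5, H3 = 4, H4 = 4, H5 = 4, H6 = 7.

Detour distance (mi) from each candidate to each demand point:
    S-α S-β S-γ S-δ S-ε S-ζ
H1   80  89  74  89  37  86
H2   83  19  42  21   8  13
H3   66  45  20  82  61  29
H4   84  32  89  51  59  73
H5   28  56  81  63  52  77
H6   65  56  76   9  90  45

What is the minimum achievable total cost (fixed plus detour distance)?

117

Open {H2, H3, H5, H6}: assign each demand point to its cheapest open site.
  S-α→H5 28, S-β→H2 19, S-γ→H3 20, S-δ→H6 9, S-ε→H2 8, S-ζ→H2 13
  detour distance 97, fixed 20 → total 117.
Compare {H2, H3, H4, H5, H6}: detour distance 97 + fixed 24 = 121.
Compare {H2, H3, H5}: detour distance 109 + fixed 13 = 122.
Compare {H1, H2, H3, H5, H6}: detour distance 97 + fixed 26 = 123.
All other subsets cost ≥ 121. Minimum total cost: 117.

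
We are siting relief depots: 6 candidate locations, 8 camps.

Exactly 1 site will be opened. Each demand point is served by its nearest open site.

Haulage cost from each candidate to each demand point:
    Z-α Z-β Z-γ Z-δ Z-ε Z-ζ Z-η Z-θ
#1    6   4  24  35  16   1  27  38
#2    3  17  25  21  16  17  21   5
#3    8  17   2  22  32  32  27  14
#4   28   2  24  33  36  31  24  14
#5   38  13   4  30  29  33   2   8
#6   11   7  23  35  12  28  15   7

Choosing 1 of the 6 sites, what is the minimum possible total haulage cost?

125

Open {#2}.
  Z-α→#2 3, Z-β→#2 17, Z-γ→#2 25, Z-δ→#2 21, Z-ε→#2 16, Z-ζ→#2 17, Z-η→#2 21, Z-θ→#2 5  ⇒ total 125.
Compare {#6}: total 138.
Compare {#1}: total 151.
No size-1 selection does better; minimum is 125.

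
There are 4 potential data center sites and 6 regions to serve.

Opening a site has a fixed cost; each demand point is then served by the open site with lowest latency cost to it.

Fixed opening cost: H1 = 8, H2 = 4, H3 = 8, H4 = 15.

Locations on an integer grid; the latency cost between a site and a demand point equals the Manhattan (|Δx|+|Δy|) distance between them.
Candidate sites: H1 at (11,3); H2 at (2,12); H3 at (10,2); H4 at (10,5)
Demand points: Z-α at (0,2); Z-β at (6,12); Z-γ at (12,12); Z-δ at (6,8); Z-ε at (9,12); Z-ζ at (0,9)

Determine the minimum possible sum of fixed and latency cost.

Open {H2}: assign each demand point to its cheapest open site.
  Z-α→H2 12, Z-β→H2 4, Z-γ→H2 10, Z-δ→H2 8, Z-ε→H2 7, Z-ζ→H2 5
  latency cost 46, fixed 4 → total 50.
Compare {H2, H3}: latency cost 44 + fixed 12 = 56.
Compare {H1, H2}: latency cost 46 + fixed 12 = 58.
Compare {H2, H4}: latency cost 44 + fixed 19 = 63.
All other subsets cost ≥ 56. Minimum total cost: 50.

50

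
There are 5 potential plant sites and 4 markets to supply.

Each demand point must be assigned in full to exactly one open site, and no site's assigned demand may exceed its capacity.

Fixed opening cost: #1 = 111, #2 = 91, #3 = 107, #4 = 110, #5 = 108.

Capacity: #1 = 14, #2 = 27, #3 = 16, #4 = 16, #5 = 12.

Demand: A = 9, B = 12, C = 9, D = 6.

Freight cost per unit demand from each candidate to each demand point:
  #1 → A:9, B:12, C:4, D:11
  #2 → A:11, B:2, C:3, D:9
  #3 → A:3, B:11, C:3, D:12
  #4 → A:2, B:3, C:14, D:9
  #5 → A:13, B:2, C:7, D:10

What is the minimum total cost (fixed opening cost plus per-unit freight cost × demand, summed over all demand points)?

324

Open {#2, #4}; cheapest assignment that respects the capacities:
  #2 (cap 27, load 27): B, C, D — cost 12×2 + 9×3 + 6×9 = 105
  #4 (cap 16, load 9): A — cost 9×2 = 18
  Shipping 123, fixed 201 → total 324.
  Any other capacity-feasible assignment to {#2, #4} ships for at least 123.
Compare {#2, #3}: its best feasible assignment gives total 330.
Compare {#1, #2}: its best feasible assignment gives total 388.
Every other set of open sites that can feasibly serve all demand totals ≥ 330 even under its best assignment. Minimum: 324.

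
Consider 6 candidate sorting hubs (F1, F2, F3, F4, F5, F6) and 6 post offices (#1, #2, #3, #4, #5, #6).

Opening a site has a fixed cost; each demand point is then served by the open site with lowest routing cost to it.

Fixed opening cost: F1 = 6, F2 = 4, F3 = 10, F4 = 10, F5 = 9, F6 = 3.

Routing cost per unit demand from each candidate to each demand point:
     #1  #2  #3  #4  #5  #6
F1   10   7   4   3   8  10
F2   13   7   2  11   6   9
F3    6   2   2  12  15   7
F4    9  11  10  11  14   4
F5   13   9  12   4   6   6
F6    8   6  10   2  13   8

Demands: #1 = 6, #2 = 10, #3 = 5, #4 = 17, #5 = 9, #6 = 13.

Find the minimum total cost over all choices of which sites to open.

233

Open {F2, F3, F4, F6}: assign each demand point to its cheapest open site.
  #1→F3 6×6=36, #2→F3 10×2=20, #3→F2 5×2=10, #4→F6 17×2=34, #5→F2 9×6=54, #6→F4 13×4=52
  routing cost 206, fixed 27 → total 233.
Compare {F3, F4, F5, F6}: routing cost 206 + fixed 32 = 238.
Compare {F1, F2, F3, F4, F6}: routing cost 206 + fixed 33 = 239.
Compare {F2, F3, F4, F5, F6}: routing cost 206 + fixed 36 = 242.
All other subsets cost ≥ 238. Minimum total cost: 233.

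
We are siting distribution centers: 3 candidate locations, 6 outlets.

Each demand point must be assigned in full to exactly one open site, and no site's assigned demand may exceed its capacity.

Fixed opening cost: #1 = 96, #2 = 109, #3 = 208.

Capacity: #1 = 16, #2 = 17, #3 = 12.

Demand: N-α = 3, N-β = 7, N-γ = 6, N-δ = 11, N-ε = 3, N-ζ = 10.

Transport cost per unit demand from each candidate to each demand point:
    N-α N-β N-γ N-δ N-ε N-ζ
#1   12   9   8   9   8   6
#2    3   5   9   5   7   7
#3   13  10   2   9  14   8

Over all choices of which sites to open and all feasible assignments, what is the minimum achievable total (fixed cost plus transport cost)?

Open {#1, #2, #3}; cheapest assignment that respects the capacities:
  #1 (cap 16, load 16): N-γ, N-ζ — cost 6×8 + 10×6 = 108
  #2 (cap 17, load 17): N-α, N-δ, N-ε — cost 3×3 + 11×5 + 3×7 = 85
  #3 (cap 12, load 7): N-β — cost 7×10 = 70
  Shipping 263, fixed 413 → total 676.
  Any other capacity-feasible assignment to {#1, #2, #3} ships for at least 263.
Total demand is 40 and no other set of sites has combined capacity ≥ 40, so {#1, #2, #3} is the only feasible choice of open sites. Minimum: 676.

676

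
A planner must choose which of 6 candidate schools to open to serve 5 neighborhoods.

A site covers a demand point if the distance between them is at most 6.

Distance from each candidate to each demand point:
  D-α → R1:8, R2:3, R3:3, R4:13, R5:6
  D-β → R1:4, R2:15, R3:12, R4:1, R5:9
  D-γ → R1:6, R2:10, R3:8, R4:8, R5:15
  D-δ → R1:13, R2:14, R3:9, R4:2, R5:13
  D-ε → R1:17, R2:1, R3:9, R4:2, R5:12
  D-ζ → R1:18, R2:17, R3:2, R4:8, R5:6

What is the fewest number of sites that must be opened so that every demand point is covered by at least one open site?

2

Coverage sets (demand points within 6 of each site):
  D-α: {R2, R3, R5}
  D-β: {R1, R4}
  D-γ: {R1}
  D-δ: {R4}
  D-ε: {R2, R4}
  D-ζ: {R3, R5}
No single site covers all 5 demand points.
But {D-α, D-β} covers everything, so the minimum is 2.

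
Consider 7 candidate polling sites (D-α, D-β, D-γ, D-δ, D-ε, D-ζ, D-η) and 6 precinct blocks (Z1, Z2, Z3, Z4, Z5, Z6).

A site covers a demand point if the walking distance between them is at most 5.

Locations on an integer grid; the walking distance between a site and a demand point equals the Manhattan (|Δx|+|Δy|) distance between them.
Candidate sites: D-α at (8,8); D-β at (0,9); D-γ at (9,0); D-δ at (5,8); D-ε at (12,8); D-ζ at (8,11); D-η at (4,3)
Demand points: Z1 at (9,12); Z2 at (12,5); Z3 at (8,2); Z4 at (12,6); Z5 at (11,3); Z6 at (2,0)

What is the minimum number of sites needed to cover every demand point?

Coverage sets (demand points within 5 of each site):
  D-α: {Z1}
  D-β: {}
  D-γ: {Z3, Z5}
  D-δ: {}
  D-ε: {Z2, Z4}
  D-ζ: {Z1}
  D-η: {Z3, Z6}
No 3 sites suffice: every size-3 union leaves at least one demand point uncovered.
But {D-α, D-γ, D-ε, D-η} covers everything, so the minimum is 4.

4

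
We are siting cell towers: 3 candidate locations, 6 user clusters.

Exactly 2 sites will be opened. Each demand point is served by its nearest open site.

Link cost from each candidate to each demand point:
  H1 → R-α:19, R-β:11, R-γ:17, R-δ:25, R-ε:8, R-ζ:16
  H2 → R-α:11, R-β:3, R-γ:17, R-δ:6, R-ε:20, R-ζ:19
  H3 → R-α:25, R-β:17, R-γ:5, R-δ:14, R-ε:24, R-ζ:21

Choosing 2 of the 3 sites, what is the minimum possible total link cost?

61

Open {H1, H2}.
  R-α→H2 11, R-β→H2 3, R-γ→H1 17, R-δ→H2 6, R-ε→H1 8, R-ζ→H1 16  ⇒ total 61.
Compare {H2, H3}: total 64.
Compare {H1, H3}: total 73.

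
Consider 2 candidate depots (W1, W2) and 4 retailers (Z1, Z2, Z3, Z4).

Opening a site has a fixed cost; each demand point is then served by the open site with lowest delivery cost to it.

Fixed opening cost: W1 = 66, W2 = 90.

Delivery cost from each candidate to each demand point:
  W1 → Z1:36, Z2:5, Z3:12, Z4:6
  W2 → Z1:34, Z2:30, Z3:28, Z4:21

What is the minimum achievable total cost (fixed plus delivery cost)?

125

Open {W1}: assign each demand point to its cheapest open site.
  Z1→W1 36, Z2→W1 5, Z3→W1 12, Z4→W1 6
  delivery cost 59, fixed 66 → total 125.
Compare {W2}: delivery cost 113 + fixed 90 = 203.
Compare {W1, W2}: delivery cost 57 + fixed 156 = 213.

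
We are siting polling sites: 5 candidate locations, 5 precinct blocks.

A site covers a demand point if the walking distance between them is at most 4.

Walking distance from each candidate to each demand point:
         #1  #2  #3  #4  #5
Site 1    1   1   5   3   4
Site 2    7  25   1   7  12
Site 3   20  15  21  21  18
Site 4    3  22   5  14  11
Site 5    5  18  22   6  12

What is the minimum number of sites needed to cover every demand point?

Coverage sets (demand points within 4 of each site):
  Site 1: {#1, #2, #4, #5}
  Site 2: {#3}
  Site 3: {}
  Site 4: {#1}
  Site 5: {}
No single site covers all 5 demand points.
But {Site 1, Site 2} covers everything, so the minimum is 2.

2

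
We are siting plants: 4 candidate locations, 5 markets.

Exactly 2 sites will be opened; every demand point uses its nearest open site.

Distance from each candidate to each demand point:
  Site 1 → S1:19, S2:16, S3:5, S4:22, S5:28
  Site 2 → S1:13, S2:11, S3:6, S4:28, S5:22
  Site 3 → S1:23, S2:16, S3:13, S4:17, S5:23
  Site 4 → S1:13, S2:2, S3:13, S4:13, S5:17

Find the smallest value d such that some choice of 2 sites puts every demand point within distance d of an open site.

Open {Site 1, Site 4}.
  Farthest demand point is S5 at distance 17 (to Site 4); all others are ≤ 17.
With {Site 2, Site 4} the worst case is 17.
With {Site 3, Site 4} the worst case is 17.
No size-2 selection achieves below 17.

17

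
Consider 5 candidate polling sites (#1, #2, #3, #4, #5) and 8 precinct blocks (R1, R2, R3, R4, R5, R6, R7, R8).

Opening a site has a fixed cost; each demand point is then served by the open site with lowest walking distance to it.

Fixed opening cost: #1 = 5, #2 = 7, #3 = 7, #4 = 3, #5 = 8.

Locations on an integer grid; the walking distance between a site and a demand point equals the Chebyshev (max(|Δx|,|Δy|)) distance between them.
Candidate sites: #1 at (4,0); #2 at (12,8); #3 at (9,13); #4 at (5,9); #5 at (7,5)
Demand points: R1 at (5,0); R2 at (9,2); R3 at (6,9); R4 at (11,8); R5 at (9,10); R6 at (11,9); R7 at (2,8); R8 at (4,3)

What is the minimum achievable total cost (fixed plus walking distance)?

33

Open {#1, #2, #4}: assign each demand point to its cheapest open site.
  R1→#1 1, R2→#1 5, R3→#4 1, R4→#2 1, R5→#2 3, R6→#2 1, R7→#4 3, R8→#1 3
  walking distance 18, fixed 15 → total 33.
Compare {#1, #4}: walking distance 29 + fixed 8 = 37.
Compare {#4, #5}: walking distance 27 + fixed 11 = 38.
Compare {#2, #4, #5}: walking distance 20 + fixed 18 = 38.
All other subsets cost ≥ 37. Minimum total cost: 33.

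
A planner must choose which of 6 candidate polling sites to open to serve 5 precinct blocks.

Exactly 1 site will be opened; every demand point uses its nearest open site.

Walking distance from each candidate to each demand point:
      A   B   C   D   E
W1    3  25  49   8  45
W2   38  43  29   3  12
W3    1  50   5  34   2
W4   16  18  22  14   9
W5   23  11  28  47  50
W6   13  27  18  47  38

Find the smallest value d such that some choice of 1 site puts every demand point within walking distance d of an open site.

Open {W4}.
  Farthest demand point is C at walking distance 22 (to W4); all others are ≤ 22.
With {W2} the worst case is 43.
With {W6} the worst case is 47.
No size-1 selection achieves below 22.

22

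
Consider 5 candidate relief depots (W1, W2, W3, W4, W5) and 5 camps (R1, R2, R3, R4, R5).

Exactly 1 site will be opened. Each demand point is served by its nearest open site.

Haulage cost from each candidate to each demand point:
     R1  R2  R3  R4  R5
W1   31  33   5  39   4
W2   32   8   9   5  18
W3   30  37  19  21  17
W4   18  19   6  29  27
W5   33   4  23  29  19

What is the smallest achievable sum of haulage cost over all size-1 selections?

72

Open {W2}.
  R1→W2 32, R2→W2 8, R3→W2 9, R4→W2 5, R5→W2 18  ⇒ total 72.
Compare {W4}: total 99.
Compare {W5}: total 108.
No size-1 selection does better; minimum is 72.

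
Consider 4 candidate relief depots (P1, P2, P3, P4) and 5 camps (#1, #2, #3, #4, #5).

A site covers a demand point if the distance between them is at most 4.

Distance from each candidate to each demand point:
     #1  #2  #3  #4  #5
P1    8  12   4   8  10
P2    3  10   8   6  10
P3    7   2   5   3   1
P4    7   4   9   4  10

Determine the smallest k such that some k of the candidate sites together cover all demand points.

3

Coverage sets (demand points within 4 of each site):
  P1: {#3}
  P2: {#1}
  P3: {#2, #4, #5}
  P4: {#2, #4}
No 2 sites suffice: every size-2 union leaves at least one demand point uncovered.
But {P1, P2, P3} covers everything, so the minimum is 3.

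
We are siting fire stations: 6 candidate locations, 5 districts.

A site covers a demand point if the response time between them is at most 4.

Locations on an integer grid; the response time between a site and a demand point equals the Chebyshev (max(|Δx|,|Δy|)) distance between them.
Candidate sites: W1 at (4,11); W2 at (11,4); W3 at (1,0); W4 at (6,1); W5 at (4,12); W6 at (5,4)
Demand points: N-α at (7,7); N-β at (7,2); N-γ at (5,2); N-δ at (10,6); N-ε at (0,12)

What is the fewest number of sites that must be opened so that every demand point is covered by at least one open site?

3

Coverage sets (demand points within 4 of each site):
  W1: {N-α, N-ε}
  W2: {N-α, N-β, N-δ}
  W3: {N-γ}
  W4: {N-β, N-γ}
  W5: {N-ε}
  W6: {N-α, N-β, N-γ}
No 2 sites suffice: every size-2 union leaves at least one demand point uncovered.
But {W1, W2, W3} covers everything, so the minimum is 3.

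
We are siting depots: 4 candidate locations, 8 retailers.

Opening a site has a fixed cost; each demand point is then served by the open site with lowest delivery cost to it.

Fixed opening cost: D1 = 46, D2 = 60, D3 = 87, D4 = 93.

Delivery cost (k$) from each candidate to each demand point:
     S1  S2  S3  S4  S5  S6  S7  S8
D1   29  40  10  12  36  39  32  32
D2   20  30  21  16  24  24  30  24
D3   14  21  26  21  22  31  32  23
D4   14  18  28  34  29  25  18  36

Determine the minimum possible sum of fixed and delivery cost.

Open {D2}: assign each demand point to its cheapest open site.
  S1→D2 20, S2→D2 30, S3→D2 21, S4→D2 16, S5→D2 24, S6→D2 24, S7→D2 30, S8→D2 24
  delivery cost 189, fixed 60 → total 249.
Compare {D1}: delivery cost 230 + fixed 46 = 276.
Compare {D3}: delivery cost 190 + fixed 87 = 277.
Compare {D1, D2}: delivery cost 174 + fixed 106 = 280.
All other subsets cost ≥ 276. Minimum total cost: 249.

249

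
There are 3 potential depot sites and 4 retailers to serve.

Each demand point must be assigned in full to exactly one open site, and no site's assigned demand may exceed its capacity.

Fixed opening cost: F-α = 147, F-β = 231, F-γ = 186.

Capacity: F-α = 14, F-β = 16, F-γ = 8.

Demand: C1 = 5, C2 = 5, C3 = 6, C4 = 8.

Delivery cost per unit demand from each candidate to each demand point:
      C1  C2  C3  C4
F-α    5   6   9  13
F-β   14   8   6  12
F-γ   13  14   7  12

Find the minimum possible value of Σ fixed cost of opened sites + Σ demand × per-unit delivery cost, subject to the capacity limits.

Open {F-α, F-β}; cheapest assignment that respects the capacities:
  F-α (cap 14, load 10): C1, C2 — cost 5×5 + 5×6 = 55
  F-β (cap 16, load 14): C3, C4 — cost 6×6 + 8×12 = 132
  Shipping 187, fixed 378 → total 565.
  Any other capacity-feasible assignment to {F-α, F-β} ships for at least 187.
Compare {F-β, F-γ}: its best feasible assignment gives total 659.
Compare {F-α, F-β, F-γ}: its best feasible assignment gives total 751.
Every other set of open sites that can feasibly serve all demand totals ≥ 659 even under its best assignment. Minimum: 565.

565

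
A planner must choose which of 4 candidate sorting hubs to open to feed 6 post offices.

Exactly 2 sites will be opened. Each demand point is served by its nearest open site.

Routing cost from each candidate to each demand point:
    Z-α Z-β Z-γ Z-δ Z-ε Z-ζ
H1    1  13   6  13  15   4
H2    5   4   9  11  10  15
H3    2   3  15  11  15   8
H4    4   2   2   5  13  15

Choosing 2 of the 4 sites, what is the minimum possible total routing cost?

Open {H1, H4}.
  Z-α→H1 1, Z-β→H4 2, Z-γ→H4 2, Z-δ→H4 5, Z-ε→H4 13, Z-ζ→H1 4  ⇒ total 27.
Compare {H3, H4}: total 32.
Compare {H1, H2}: total 36.
No size-2 selection does better; minimum is 27.

27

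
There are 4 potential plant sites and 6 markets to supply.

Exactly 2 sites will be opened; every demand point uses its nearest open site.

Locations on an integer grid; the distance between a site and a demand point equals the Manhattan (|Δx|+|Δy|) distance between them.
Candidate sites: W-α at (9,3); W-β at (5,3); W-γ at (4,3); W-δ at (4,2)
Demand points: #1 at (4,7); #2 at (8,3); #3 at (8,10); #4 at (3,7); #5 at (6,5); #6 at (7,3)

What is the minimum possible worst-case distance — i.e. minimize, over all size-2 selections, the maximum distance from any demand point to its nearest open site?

Open {W-α, W-β}.
  Farthest demand point is #3 at distance 8 (to W-α); all others are ≤ 8.
With {W-α, W-γ} the worst case is 8.
With {W-α, W-δ} the worst case is 8.
No size-2 selection achieves below 8.

8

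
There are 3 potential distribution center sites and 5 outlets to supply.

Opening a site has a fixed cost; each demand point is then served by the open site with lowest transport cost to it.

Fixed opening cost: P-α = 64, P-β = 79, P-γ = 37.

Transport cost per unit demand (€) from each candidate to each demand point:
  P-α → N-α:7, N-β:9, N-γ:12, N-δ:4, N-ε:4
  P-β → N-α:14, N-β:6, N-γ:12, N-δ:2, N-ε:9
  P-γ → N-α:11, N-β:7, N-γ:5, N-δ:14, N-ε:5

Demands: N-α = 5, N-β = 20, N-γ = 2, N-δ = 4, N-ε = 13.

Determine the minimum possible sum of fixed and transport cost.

Open {P-α, P-γ}: assign each demand point to its cheapest open site.
  N-α→P-α 5×7=35, N-β→P-γ 20×7=140, N-γ→P-γ 2×5=10, N-δ→P-α 4×4=16, N-ε→P-α 13×4=52
  transport cost 253, fixed 101 → total 354.
Compare {P-γ}: transport cost 326 + fixed 37 = 363.
Compare {P-α}: transport cost 307 + fixed 64 = 371.
Compare {P-β, P-γ}: transport cost 258 + fixed 116 = 374.
All other subsets cost ≥ 363. Minimum total cost: 354.

354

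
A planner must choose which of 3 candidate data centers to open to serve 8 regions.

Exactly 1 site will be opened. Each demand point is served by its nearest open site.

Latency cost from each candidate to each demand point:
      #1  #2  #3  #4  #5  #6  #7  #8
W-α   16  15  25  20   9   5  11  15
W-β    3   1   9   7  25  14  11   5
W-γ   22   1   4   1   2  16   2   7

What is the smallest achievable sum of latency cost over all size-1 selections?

Open {W-γ}.
  #1→W-γ 22, #2→W-γ 1, #3→W-γ 4, #4→W-γ 1, #5→W-γ 2, #6→W-γ 16, #7→W-γ 2, #8→W-γ 7  ⇒ total 55.
Compare {W-β}: total 75.
Compare {W-α}: total 116.

55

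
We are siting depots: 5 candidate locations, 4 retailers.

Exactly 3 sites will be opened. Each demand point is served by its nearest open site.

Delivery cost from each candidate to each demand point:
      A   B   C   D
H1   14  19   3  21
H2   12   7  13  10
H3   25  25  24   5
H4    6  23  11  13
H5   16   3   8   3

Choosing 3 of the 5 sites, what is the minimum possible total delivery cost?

15

Open {H1, H4, H5}.
  A→H4 6, B→H5 3, C→H1 3, D→H5 3  ⇒ total 15.
Compare {H2, H4, H5}: total 20.
Compare {H3, H4, H5}: total 20.
No size-3 selection does better; minimum is 15.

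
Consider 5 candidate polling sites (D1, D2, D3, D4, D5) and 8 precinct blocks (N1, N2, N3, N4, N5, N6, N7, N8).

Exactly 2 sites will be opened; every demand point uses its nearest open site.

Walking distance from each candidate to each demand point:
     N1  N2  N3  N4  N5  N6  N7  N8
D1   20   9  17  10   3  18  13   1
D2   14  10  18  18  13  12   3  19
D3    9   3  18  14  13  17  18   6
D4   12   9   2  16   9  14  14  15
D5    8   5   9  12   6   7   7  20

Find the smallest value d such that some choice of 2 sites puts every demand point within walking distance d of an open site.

Open {D1, D5}.
  Farthest demand point is N4 at walking distance 10 (to D1); all others are ≤ 10.
With {D3, D5} the worst case is 12.
With {D1, D4} the worst case is 14.
No size-2 selection achieves below 10.

10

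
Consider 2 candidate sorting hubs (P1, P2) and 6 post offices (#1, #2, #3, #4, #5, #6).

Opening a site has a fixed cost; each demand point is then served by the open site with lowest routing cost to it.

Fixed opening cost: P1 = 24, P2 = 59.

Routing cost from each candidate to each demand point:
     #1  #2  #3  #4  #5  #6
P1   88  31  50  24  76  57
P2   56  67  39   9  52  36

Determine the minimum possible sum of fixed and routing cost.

Open {P1, P2}: assign each demand point to its cheapest open site.
  #1→P2 56, #2→P1 31, #3→P2 39, #4→P2 9, #5→P2 52, #6→P2 36
  routing cost 223, fixed 83 → total 306.
Compare {P2}: routing cost 259 + fixed 59 = 318.
Compare {P1}: routing cost 326 + fixed 24 = 350.

306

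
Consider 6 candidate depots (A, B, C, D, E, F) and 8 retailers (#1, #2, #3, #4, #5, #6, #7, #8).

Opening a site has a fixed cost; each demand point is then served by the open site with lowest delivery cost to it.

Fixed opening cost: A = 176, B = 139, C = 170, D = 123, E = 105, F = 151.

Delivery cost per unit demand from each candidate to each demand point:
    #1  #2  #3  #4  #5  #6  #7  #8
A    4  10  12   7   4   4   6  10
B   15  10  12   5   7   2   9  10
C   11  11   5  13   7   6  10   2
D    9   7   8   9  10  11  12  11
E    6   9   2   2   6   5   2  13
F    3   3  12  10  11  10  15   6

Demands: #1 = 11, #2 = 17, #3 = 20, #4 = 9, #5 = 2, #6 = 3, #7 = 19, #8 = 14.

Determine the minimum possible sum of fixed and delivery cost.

547

Open {E, F}: assign each demand point to its cheapest open site.
  #1→F 11×3=33, #2→F 17×3=51, #3→E 20×2=40, #4→E 9×2=18, #5→E 2×6=12, #6→E 3×5=15, #7→E 19×2=38, #8→F 14×6=84
  delivery cost 291, fixed 256 → total 547.
Compare {E}: delivery cost 524 + fixed 105 = 629.
Compare {C, E}: delivery cost 370 + fixed 275 = 645.
Compare {C, E, F}: delivery cost 235 + fixed 426 = 661.
All other subsets cost ≥ 629. Minimum total cost: 547.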